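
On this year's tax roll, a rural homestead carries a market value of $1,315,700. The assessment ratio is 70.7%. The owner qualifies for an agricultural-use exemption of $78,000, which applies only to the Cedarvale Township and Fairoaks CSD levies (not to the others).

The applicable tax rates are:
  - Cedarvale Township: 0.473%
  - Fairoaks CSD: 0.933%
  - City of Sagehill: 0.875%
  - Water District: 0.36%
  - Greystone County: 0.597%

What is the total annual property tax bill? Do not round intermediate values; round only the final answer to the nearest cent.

$29,023.19

Assessed value = $1,315,700 × 0.707 = $930,199.9
Cedarvale Township: ($930,199.9 − $78,000) × 0.00473 = $852,199.9 × 0.00473 = $4,030.905527
Fairoaks CSD: ($930,199.9 − $78,000) × 0.00933 = $852,199.9 × 0.00933 = $7,951.025067
City of Sagehill: $930,199.9 × 0.00875 = $8,139.249125
Water District: $930,199.9 × 0.0036 = $3,348.71964
Greystone County: $930,199.9 × 0.00597 = $5,553.293403
Total = $29,023.192762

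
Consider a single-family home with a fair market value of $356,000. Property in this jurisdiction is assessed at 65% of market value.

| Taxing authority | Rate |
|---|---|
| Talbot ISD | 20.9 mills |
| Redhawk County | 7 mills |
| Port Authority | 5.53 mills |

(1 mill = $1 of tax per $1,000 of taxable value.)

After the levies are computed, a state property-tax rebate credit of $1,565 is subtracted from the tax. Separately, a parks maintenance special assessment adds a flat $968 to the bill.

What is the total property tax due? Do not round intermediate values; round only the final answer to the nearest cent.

$7,138.70

Assessed value = $356,000 × 0.65 = $231,400
Talbot ISD: $231,400 × 0.0209 = $4,836.26
Redhawk County: $231,400 × 0.007 = $1,619.8
Port Authority: $231,400 × 0.00553 = $1,279.642
Levies subtotal = $7,735.702
After credit = $7,735.702 − $1,565 = $6,170.702
Total = $6,170.702 + $968 = $7,138.702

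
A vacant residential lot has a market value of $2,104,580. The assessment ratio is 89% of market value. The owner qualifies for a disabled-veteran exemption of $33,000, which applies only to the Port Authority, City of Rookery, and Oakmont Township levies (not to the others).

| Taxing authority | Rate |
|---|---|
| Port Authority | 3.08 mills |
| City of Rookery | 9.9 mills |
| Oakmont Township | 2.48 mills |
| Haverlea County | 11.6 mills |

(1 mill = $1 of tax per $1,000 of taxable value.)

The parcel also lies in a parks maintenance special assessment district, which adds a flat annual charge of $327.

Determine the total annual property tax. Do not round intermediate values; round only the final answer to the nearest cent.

$50,502.26

Assessed value = $2,104,580 × 0.89 = $1,873,076.2
Port Authority: ($1,873,076.2 − $33,000) × 0.00308 = $1,840,076.2 × 0.00308 = $5,667.434696
City of Rookery: ($1,873,076.2 − $33,000) × 0.0099 = $1,840,076.2 × 0.0099 = $18,216.75438
Oakmont Township: ($1,873,076.2 − $33,000) × 0.00248 = $1,840,076.2 × 0.00248 = $4,563.388976
Haverlea County: $1,873,076.2 × 0.0116 = $21,727.68392
Levies subtotal = $50,175.261972
Total = $50,175.261972 + $327 = $50,502.261972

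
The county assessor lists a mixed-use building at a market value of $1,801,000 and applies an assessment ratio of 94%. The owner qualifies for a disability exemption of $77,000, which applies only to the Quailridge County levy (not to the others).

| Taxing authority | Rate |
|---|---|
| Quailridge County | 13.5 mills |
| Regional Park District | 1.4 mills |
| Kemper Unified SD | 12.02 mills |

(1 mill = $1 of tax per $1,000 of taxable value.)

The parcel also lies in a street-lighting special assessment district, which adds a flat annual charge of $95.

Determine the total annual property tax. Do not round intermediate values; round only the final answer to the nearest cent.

$44,629.44

Assessed value = $1,801,000 × 0.94 = $1,692,940
Quailridge County: ($1,692,940 − $77,000) × 0.0135 = $1,615,940 × 0.0135 = $21,815.19
Regional Park District: $1,692,940 × 0.0014 = $2,370.116
Kemper Unified SD: $1,692,940 × 0.01202 = $20,349.1388
Levies subtotal = $44,534.4448
Total = $44,534.4448 + $95 = $44,629.4448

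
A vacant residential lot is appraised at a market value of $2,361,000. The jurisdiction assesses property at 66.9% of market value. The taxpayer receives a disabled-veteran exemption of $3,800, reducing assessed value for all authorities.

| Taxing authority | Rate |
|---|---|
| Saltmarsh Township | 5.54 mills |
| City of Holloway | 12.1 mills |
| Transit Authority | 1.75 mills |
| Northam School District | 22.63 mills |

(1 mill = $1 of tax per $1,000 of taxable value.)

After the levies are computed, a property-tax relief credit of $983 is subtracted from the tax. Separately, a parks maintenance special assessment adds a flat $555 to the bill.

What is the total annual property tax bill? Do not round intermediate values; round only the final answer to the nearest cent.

$65,783.29

Assessed value = $2,361,000 × 0.669 = $1,579,509
Taxable value = $1,579,509 − $3,800 = $1,575,709
Saltmarsh Township: $1,575,709 × 0.00554 = $8,729.42786
City of Holloway: $1,575,709 × 0.0121 = $19,066.0789
Transit Authority: $1,575,709 × 0.00175 = $2,757.49075
Northam School District: $1,575,709 × 0.02263 = $35,658.29467
Levies subtotal = $66,211.29218
After credit = $66,211.29218 − $983 = $65,228.29218
Total = $65,228.29218 + $555 = $65,783.29218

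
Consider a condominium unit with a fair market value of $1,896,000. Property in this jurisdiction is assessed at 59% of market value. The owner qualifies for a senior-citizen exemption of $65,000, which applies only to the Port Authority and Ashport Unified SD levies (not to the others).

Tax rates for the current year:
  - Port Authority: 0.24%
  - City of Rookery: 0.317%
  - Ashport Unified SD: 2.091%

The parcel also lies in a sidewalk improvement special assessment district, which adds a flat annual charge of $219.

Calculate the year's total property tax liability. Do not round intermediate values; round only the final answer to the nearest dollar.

Assessed value = $1,896,000 × 0.59 = $1,118,640
Port Authority: ($1,118,640 − $65,000) × 0.0024 = $1,053,640 × 0.0024 = $2,528.736
City of Rookery: $1,118,640 × 0.00317 = $3,546.0888
Ashport Unified SD: ($1,118,640 − $65,000) × 0.02091 = $1,053,640 × 0.02091 = $22,031.6124
Levies subtotal = $28,106.4372
Total = $28,106.4372 + $219 = $28,325.4372

$28,325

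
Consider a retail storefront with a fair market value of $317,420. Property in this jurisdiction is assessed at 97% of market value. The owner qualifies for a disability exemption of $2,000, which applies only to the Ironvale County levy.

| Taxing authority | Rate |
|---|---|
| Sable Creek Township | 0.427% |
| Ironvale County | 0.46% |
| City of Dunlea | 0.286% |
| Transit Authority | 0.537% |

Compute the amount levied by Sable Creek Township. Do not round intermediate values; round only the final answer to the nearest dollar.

$1,315

Assessed value = $317,420 × 0.97 = $307,897.4
Sable Creek Township taxable value = $307,897.4 (exemption does not apply)
Sable Creek Township levy = $307,897.4 × 0.00427 = $1,314.721898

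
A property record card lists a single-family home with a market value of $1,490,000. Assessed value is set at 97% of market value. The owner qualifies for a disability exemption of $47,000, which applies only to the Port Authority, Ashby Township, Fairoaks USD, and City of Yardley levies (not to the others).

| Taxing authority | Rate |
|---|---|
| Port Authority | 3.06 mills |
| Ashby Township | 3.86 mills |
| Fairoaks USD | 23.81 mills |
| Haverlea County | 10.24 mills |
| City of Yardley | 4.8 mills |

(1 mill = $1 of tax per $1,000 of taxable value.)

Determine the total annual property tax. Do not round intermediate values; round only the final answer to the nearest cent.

$64,481.47

Assessed value = $1,490,000 × 0.97 = $1,445,300
Port Authority: ($1,445,300 − $47,000) × 0.00306 = $1,398,300 × 0.00306 = $4,278.798
Ashby Township: ($1,445,300 − $47,000) × 0.00386 = $1,398,300 × 0.00386 = $5,397.438
Fairoaks USD: ($1,445,300 − $47,000) × 0.02381 = $1,398,300 × 0.02381 = $33,293.523
Haverlea County: $1,445,300 × 0.01024 = $14,799.872
City of Yardley: ($1,445,300 − $47,000) × 0.0048 = $1,398,300 × 0.0048 = $6,711.84
Total = $64,481.471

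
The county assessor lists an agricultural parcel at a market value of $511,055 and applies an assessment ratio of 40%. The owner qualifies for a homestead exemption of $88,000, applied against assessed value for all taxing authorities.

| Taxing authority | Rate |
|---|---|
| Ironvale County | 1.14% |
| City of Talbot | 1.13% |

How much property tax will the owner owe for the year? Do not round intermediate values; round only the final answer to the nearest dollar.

Assessed value = $511,055 × 0.4 = $204,422
Taxable value = $204,422 − $88,000 = $116,422
Ironvale County: $116,422 × 0.0114 = $1,327.2108
City of Talbot: $116,422 × 0.0113 = $1,315.5686
Total = $1,327.2108 + $1,315.5686 = $2,642.7794

$2,643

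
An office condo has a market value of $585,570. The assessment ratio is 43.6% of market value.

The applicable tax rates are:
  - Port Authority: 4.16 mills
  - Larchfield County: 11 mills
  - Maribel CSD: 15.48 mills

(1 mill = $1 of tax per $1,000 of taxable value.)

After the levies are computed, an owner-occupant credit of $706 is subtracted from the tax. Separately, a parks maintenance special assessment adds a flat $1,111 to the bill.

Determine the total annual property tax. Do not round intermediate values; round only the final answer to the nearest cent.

Assessed value = $585,570 × 0.436 = $255,308.52
Port Authority: $255,308.52 × 0.00416 = $1,062.0834432
Larchfield County: $255,308.52 × 0.011 = $2,808.39372
Maribel CSD: $255,308.52 × 0.01548 = $3,952.1758896
Levies subtotal = $7,822.6530528
After credit = $7,822.6530528 − $706 = $7,116.6530528
Total = $7,116.6530528 + $1,111 = $8,227.6530528

$8,227.65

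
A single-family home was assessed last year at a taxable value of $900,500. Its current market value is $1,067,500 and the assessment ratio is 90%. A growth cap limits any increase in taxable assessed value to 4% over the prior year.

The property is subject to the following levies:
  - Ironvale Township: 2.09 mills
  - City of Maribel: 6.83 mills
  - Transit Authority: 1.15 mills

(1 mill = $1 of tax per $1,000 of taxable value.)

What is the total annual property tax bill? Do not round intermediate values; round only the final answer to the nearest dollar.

Uncapped assessed value = $1,067,500 × 0.9 = $960,750
Cap limit = $900,500 × 1.04 = $936,520
Taxable assessed value = min($960,750, $936,520) = $936,520 (cap binds)
Ironvale Township: $936,520 × 0.00209 = $1,957.3268
City of Maribel: $936,520 × 0.00683 = $6,396.4316
Transit Authority: $936,520 × 0.00115 = $1,076.998
Total = $9,430.7564

$9,431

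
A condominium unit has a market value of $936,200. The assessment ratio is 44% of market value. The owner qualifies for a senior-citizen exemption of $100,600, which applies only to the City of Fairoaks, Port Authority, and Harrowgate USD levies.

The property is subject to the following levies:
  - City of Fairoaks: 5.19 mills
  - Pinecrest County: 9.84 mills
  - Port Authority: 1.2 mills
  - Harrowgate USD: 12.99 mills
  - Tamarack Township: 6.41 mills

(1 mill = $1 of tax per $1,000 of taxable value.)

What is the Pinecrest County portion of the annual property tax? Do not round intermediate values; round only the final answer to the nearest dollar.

$4,053

Assessed value = $936,200 × 0.44 = $411,928
Pinecrest County taxable value = $411,928 (exemption does not apply)
Pinecrest County levy = $411,928 × 0.00984 = $4,053.37152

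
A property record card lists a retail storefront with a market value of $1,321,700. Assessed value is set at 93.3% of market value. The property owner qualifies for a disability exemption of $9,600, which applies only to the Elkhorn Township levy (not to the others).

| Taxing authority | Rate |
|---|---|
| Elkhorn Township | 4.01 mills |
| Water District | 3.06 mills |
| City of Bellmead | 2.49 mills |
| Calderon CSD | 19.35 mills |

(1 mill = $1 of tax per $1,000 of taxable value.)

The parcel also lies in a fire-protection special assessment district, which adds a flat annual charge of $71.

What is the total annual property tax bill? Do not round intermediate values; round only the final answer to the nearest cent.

$35,682.76

Assessed value = $1,321,700 × 0.933 = $1,233,146.1
Elkhorn Township: ($1,233,146.1 − $9,600) × 0.00401 = $1,223,546.1 × 0.00401 = $4,906.419861
Water District: $1,233,146.1 × 0.00306 = $3,773.427066
City of Bellmead: $1,233,146.1 × 0.00249 = $3,070.533789
Calderon CSD: $1,233,146.1 × 0.01935 = $23,861.377035
Levies subtotal = $35,611.757751
Total = $35,611.757751 + $71 = $35,682.757751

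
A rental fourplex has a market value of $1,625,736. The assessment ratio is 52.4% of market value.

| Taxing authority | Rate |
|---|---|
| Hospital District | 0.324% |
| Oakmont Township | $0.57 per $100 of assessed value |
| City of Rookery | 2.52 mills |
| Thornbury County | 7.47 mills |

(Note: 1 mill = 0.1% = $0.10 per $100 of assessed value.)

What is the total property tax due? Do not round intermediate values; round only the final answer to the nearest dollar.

Assessed value = $1,625,736 × 0.524 = $851,885.664
Hospital District: $851,885.664 × 0.00324 = $2,760.10955136
Oakmont Township: $851,885.664 × 0.0057 = $4,855.7482848
City of Rookery: $851,885.664 × 0.00252 = $2,146.75187328
Thornbury County: $851,885.664 × 0.00747 = $6,363.58591008
Total = $16,126.19561952

$16,126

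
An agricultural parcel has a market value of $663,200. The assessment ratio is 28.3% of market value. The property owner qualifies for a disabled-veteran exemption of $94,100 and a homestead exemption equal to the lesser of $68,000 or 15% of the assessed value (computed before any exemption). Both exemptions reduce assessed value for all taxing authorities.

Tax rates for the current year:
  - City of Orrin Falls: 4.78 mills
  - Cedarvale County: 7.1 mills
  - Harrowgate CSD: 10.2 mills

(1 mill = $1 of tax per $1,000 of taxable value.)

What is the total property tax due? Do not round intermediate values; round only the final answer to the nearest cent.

Assessed value = $663,200 × 0.283 = $187,685.6
Homestead exemption = min($68,000, 15% × $187,685.6) = min($68,000, $28,152.84) = $28,152.84 (percentage binds)
Taxable value = $187,685.6 − $94,100 − $28,152.84 = $65,432.76
City of Orrin Falls: $65,432.76 × 0.00478 = $312.7685928
Cedarvale County: $65,432.76 × 0.0071 = $464.572596
Harrowgate CSD: $65,432.76 × 0.0102 = $667.414152
Total = $1,444.7553408

$1,444.76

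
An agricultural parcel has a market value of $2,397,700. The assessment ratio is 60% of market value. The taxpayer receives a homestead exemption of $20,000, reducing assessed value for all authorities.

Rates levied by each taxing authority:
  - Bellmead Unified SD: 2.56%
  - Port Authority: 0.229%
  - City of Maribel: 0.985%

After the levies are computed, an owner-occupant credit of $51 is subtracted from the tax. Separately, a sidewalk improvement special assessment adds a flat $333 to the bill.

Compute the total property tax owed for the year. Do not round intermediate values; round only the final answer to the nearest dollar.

Assessed value = $2,397,700 × 0.6 = $1,438,620
Taxable value = $1,438,620 − $20,000 = $1,418,620
Bellmead Unified SD: $1,418,620 × 0.0256 = $36,316.672
Port Authority: $1,418,620 × 0.00229 = $3,248.6398
City of Maribel: $1,418,620 × 0.00985 = $13,973.407
Levies subtotal = $53,538.7188
After credit = $53,538.7188 − $51 = $53,487.7188
Total = $53,487.7188 + $333 = $53,820.7188

$53,821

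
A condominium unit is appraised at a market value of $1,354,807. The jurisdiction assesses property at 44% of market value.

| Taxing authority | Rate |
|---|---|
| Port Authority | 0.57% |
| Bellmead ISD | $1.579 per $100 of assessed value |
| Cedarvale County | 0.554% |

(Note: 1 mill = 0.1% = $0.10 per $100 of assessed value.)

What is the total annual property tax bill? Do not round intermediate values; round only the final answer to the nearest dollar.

$16,113

Assessed value = $1,354,807 × 0.44 = $596,115.08
Port Authority: $596,115.08 × 0.0057 = $3,397.855956
Bellmead ISD: $596,115.08 × 0.01579 = $9,412.6571132
Cedarvale County: $596,115.08 × 0.00554 = $3,302.4775432
Total = $16,112.9906124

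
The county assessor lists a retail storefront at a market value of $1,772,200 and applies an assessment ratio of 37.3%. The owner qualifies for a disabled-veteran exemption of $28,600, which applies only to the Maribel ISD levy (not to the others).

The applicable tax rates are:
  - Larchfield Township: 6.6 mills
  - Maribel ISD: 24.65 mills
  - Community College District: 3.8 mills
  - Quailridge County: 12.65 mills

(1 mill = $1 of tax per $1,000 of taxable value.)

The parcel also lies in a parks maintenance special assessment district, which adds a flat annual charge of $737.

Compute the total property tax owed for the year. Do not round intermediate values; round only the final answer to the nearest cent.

$31,563.17

Assessed value = $1,772,200 × 0.373 = $661,030.6
Larchfield Township: $661,030.6 × 0.0066 = $4,362.80196
Maribel ISD: ($661,030.6 − $28,600) × 0.02465 = $632,430.6 × 0.02465 = $15,589.41429
Community College District: $661,030.6 × 0.0038 = $2,511.91628
Quailridge County: $661,030.6 × 0.01265 = $8,362.03709
Levies subtotal = $30,826.16962
Total = $30,826.16962 + $737 = $31,563.16962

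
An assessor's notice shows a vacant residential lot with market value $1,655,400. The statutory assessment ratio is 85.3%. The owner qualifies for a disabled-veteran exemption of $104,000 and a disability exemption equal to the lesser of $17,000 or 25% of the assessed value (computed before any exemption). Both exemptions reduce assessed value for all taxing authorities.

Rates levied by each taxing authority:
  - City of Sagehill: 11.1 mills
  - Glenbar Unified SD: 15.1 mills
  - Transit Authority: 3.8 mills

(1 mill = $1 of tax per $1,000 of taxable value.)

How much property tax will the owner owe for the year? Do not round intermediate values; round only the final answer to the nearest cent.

Assessed value = $1,655,400 × 0.853 = $1,412,056.2
Disability exemption = min($17,000, 25% × $1,412,056.2) = min($17,000, $353,014.05) = $17,000 (dollar cap binds)
Taxable value = $1,412,056.2 − $104,000 − $17,000 = $1,291,056.2
City of Sagehill: $1,291,056.2 × 0.0111 = $14,330.72382
Glenbar Unified SD: $1,291,056.2 × 0.0151 = $19,494.94862
Transit Authority: $1,291,056.2 × 0.0038 = $4,906.01356
Total = $38,731.686

$38,731.69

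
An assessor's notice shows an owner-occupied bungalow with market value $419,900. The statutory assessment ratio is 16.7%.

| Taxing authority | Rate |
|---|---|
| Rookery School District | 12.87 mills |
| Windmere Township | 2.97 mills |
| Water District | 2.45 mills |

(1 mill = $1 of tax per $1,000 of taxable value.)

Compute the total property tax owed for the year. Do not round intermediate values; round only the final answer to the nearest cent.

$1,282.56

Assessed value = $419,900 × 0.167 = $70,123.3
Rookery School District: $70,123.3 × 0.01287 = $902.486871
Windmere Township: $70,123.3 × 0.00297 = $208.266201
Water District: $70,123.3 × 0.00245 = $171.802085
Total = $902.486871 + $208.266201 + $171.802085 = $1,282.555157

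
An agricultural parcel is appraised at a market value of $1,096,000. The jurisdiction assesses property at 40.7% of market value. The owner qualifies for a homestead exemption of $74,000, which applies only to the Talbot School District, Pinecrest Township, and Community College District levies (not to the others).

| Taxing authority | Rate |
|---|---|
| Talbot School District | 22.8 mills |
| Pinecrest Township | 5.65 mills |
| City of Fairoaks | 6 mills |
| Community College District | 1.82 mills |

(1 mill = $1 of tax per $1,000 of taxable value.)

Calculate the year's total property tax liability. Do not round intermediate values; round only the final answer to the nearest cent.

$13,939.05

Assessed value = $1,096,000 × 0.407 = $446,072
Talbot School District: ($446,072 − $74,000) × 0.0228 = $372,072 × 0.0228 = $8,483.2416
Pinecrest Township: ($446,072 − $74,000) × 0.00565 = $372,072 × 0.00565 = $2,102.2068
City of Fairoaks: $446,072 × 0.006 = $2,676.432
Community College District: ($446,072 − $74,000) × 0.00182 = $372,072 × 0.00182 = $677.17104
Total = $13,939.05144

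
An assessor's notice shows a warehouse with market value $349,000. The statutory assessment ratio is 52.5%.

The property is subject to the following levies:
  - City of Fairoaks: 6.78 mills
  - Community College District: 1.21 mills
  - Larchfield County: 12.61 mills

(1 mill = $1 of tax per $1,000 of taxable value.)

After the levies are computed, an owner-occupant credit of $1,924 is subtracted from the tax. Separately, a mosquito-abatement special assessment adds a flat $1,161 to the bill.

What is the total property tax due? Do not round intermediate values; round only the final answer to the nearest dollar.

Assessed value = $349,000 × 0.525 = $183,225
City of Fairoaks: $183,225 × 0.00678 = $1,242.2655
Community College District: $183,225 × 0.00121 = $221.70225
Larchfield County: $183,225 × 0.01261 = $2,310.46725
Levies subtotal = $3,774.435
After credit = $3,774.435 − $1,924 = $1,850.435
Total = $1,850.435 + $1,161 = $3,011.435

$3,011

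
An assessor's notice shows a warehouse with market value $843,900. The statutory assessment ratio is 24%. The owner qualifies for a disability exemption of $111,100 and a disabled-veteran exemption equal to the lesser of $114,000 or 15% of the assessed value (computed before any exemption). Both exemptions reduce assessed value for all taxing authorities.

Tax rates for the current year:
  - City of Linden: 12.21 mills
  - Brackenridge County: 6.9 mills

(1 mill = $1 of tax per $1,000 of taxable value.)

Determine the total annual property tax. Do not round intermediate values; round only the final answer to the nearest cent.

Assessed value = $843,900 × 0.24 = $202,536
Disabled-veteran exemption = min($114,000, 15% × $202,536) = min($114,000, $30,380.4) = $30,380.4 (percentage binds)
Taxable value = $202,536 − $111,100 − $30,380.4 = $61,055.6
City of Linden: $61,055.6 × 0.01221 = $745.488876
Brackenridge County: $61,055.6 × 0.0069 = $421.28364
Total = $1,166.772516

$1,166.77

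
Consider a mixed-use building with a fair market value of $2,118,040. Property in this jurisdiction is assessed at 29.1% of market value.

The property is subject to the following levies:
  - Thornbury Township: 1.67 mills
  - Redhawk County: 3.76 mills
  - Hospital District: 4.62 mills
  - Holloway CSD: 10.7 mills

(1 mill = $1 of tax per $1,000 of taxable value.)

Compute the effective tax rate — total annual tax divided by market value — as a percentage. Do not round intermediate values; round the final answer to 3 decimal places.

0.604%

Assessed value = $2,118,040 × 0.291 = $616,349.64
Thornbury Township: $616,349.64 × 0.00167 = $1,029.3038988
Redhawk County: $616,349.64 × 0.00376 = $2,317.4746464
Hospital District: $616,349.64 × 0.00462 = $2,847.5353368
Holloway CSD: $616,349.64 × 0.0107 = $6,594.941148
Total tax = $12,789.25503
Effective rate = $12,789.25503 ÷ $2,118,040 = 0.604% of market value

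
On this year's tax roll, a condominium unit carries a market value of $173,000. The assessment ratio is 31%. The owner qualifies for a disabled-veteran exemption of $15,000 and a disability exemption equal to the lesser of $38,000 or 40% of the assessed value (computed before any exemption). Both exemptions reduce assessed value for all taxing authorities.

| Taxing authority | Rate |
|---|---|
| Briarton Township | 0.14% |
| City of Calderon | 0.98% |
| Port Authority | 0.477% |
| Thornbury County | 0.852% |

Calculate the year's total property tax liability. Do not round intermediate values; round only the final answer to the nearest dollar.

Assessed value = $173,000 × 0.31 = $53,630
Disability exemption = min($38,000, 40% × $53,630) = min($38,000, $21,452) = $21,452 (percentage binds)
Taxable value = $53,630 − $15,000 − $21,452 = $17,178
Briarton Township: $17,178 × 0.0014 = $24.0492
City of Calderon: $17,178 × 0.0098 = $168.3444
Port Authority: $17,178 × 0.00477 = $81.93906
Thornbury County: $17,178 × 0.00852 = $146.35656
Total = $420.68922

$421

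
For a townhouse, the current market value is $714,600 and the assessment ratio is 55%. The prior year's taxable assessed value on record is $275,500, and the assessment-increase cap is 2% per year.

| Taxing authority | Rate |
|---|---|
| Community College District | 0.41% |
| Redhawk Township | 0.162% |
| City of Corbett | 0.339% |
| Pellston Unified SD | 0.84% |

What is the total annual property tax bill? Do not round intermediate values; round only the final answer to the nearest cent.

$4,920.49

Uncapped assessed value = $714,600 × 0.55 = $393,030
Cap limit = $275,500 × 1.02 = $281,010
Taxable assessed value = min($393,030, $281,010) = $281,010 (cap binds)
Community College District: $281,010 × 0.0041 = $1,152.141
Redhawk Township: $281,010 × 0.00162 = $455.2362
City of Corbett: $281,010 × 0.00339 = $952.6239
Pellston Unified SD: $281,010 × 0.0084 = $2,360.484
Total = $4,920.4851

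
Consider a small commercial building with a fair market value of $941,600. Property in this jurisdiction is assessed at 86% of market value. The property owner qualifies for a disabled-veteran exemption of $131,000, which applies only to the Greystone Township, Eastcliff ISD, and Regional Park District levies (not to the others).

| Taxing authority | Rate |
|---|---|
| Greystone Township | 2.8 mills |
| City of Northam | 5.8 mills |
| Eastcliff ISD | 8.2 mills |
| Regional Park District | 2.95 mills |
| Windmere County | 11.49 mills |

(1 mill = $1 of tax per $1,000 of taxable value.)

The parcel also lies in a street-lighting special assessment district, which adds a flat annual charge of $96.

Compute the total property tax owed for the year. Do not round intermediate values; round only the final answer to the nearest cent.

Assessed value = $941,600 × 0.86 = $809,776
Greystone Township: ($809,776 − $131,000) × 0.0028 = $678,776 × 0.0028 = $1,900.5728
City of Northam: $809,776 × 0.0058 = $4,696.7008
Eastcliff ISD: ($809,776 − $131,000) × 0.0082 = $678,776 × 0.0082 = $5,565.9632
Regional Park District: ($809,776 − $131,000) × 0.00295 = $678,776 × 0.00295 = $2,002.3892
Windmere County: $809,776 × 0.01149 = $9,304.32624
Levies subtotal = $23,469.95224
Total = $23,469.95224 + $96 = $23,565.95224

$23,565.95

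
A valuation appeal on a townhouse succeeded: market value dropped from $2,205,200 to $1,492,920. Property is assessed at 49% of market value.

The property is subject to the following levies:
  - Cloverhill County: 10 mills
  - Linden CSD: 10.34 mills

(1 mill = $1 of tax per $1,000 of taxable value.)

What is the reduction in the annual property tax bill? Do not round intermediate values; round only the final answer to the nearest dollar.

$7,099

Old assessed value = $2,205,200 × 0.49 = $1,080,548
New assessed value = $1,492,920 × 0.49 = $731,530.8
Combined rate = 0.01 + 0.01034 = 0.02034
Old tax = $1,080,548 × 0.02034 = $21,978.34632
New tax = $731,530.8 × 0.02034 = $14,879.336472
Reduction = $21,978.34632 − $14,879.336472 = $7,099.009848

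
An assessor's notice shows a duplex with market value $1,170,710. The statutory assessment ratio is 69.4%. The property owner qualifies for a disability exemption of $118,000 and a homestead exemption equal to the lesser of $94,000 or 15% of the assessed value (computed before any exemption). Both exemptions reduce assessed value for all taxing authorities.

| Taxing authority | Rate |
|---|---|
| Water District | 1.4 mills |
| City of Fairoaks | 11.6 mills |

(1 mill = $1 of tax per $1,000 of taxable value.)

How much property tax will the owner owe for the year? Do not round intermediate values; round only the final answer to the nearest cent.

$7,806.15

Assessed value = $1,170,710 × 0.694 = $812,472.74
Homestead exemption = min($94,000, 15% × $812,472.74) = min($94,000, $121,870.911) = $94,000 (dollar cap binds)
Taxable value = $812,472.74 − $118,000 − $94,000 = $600,472.74
Water District: $600,472.74 × 0.0014 = $840.661836
City of Fairoaks: $600,472.74 × 0.0116 = $6,965.483784
Total = $7,806.14562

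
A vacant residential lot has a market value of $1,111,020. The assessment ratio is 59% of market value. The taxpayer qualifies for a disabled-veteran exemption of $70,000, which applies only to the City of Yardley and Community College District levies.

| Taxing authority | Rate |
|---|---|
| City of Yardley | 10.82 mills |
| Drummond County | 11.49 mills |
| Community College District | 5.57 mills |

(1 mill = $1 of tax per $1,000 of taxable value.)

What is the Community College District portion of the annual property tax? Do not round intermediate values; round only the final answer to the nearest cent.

Assessed value = $1,111,020 × 0.59 = $655,501.8
Community College District taxable value = $655,501.8 − $70,000 = $585,501.8
Community College District levy = $585,501.8 × 0.00557 = $3,261.245026

$3,261.25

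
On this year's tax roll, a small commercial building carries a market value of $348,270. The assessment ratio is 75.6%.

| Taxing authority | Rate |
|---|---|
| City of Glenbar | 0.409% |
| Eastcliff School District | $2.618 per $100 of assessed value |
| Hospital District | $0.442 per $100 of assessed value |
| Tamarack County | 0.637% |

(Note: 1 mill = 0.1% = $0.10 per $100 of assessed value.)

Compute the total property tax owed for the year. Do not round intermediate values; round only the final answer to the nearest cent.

Assessed value = $348,270 × 0.756 = $263,292.12
City of Glenbar: $263,292.12 × 0.00409 = $1,076.8647708
Eastcliff School District: $263,292.12 × 0.02618 = $6,892.9877016
Hospital District: $263,292.12 × 0.00442 = $1,163.7511704
Tamarack County: $263,292.12 × 0.00637 = $1,677.1708044
Total = $10,810.7744472

$10,810.77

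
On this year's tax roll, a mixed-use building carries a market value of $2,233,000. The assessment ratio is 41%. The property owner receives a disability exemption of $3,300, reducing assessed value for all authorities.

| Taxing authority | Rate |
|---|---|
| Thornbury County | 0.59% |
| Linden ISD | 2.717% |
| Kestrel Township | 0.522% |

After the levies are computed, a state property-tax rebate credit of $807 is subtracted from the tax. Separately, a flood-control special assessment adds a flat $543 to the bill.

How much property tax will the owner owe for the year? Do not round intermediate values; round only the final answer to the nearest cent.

Assessed value = $2,233,000 × 0.41 = $915,530
Taxable value = $915,530 − $3,300 = $912,230
Thornbury County: $912,230 × 0.0059 = $5,382.157
Linden ISD: $912,230 × 0.02717 = $24,785.2891
Kestrel Township: $912,230 × 0.00522 = $4,761.8406
Levies subtotal = $34,929.2867
After credit = $34,929.2867 − $807 = $34,122.2867
Total = $34,122.2867 + $543 = $34,665.2867

$34,665.29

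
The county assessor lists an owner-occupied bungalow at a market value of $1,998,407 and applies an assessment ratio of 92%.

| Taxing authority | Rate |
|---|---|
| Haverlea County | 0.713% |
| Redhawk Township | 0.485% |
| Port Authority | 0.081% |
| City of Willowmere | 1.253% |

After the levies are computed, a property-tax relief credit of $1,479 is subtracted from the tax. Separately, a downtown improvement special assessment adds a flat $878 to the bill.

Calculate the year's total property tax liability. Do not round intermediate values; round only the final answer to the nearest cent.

$45,950.69

Assessed value = $1,998,407 × 0.92 = $1,838,534.44
Haverlea County: $1,838,534.44 × 0.00713 = $13,108.7505572
Redhawk Township: $1,838,534.44 × 0.00485 = $8,916.892034
Port Authority: $1,838,534.44 × 0.00081 = $1,489.2128964
City of Willowmere: $1,838,534.44 × 0.01253 = $23,036.8365332
Levies subtotal = $46,551.6920208
After credit = $46,551.6920208 − $1,479 = $45,072.6920208
Total = $45,072.6920208 + $878 = $45,950.6920208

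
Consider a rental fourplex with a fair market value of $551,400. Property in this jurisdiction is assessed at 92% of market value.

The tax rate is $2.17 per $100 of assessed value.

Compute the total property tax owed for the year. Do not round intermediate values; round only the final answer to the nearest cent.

Assessed value = $551,400 × 0.92 = $507,288
Tax = $507,288 × 0.0217 = $11,008.1496

$11,008.15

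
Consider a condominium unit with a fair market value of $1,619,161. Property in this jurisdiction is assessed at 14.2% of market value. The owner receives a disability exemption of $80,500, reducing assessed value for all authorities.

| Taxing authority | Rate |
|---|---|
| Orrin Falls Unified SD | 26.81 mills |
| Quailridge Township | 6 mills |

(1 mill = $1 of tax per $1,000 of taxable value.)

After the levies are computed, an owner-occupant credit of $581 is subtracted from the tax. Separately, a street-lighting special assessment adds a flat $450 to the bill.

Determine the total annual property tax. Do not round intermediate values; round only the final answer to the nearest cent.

$4,771.50

Assessed value = $1,619,161 × 0.142 = $229,920.862
Taxable value = $229,920.862 − $80,500 = $149,420.862
Orrin Falls Unified SD: $149,420.862 × 0.02681 = $4,005.97331022
Quailridge Township: $149,420.862 × 0.006 = $896.525172
Levies subtotal = $4,902.49848222
After credit = $4,902.49848222 − $581 = $4,321.49848222
Total = $4,321.49848222 + $450 = $4,771.49848222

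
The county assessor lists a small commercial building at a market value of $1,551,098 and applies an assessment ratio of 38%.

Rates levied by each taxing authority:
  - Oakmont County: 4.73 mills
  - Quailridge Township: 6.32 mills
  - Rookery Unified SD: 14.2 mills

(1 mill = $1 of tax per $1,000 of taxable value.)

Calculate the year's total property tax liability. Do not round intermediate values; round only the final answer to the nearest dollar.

$14,883

Assessed value = $1,551,098 × 0.38 = $589,417.24
Oakmont County: $589,417.24 × 0.00473 = $2,787.9435452
Quailridge Township: $589,417.24 × 0.00632 = $3,725.1169568
Rookery Unified SD: $589,417.24 × 0.0142 = $8,369.724808
Total = $2,787.9435452 + $3,725.1169568 + $8,369.724808 = $14,882.78531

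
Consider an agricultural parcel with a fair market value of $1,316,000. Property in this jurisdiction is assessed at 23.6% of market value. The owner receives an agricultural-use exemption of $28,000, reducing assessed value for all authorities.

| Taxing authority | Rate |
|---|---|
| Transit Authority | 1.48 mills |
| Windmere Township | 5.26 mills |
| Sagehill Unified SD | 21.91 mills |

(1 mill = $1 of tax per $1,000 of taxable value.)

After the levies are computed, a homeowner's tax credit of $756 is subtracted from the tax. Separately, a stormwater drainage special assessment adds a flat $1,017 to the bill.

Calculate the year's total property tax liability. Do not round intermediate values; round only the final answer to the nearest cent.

Assessed value = $1,316,000 × 0.236 = $310,576
Taxable value = $310,576 − $28,000 = $282,576
Transit Authority: $282,576 × 0.00148 = $418.21248
Windmere Township: $282,576 × 0.00526 = $1,486.34976
Sagehill Unified SD: $282,576 × 0.02191 = $6,191.24016
Levies subtotal = $8,095.8024
After credit = $8,095.8024 − $756 = $7,339.8024
Total = $7,339.8024 + $1,017 = $8,356.8024

$8,356.80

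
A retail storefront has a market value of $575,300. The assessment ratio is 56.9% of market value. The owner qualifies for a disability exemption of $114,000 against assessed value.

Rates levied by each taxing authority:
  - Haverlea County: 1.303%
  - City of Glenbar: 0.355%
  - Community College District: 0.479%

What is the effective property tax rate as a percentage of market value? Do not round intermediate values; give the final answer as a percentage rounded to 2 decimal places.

0.79%

Assessed value = $575,300 × 0.569 = $327,345.7
Taxable value = $327,345.7 − $114,000 = $213,345.7
Haverlea County: $213,345.7 × 0.01303 = $2,779.894471
City of Glenbar: $213,345.7 × 0.00355 = $757.377235
Community College District: $213,345.7 × 0.00479 = $1,021.925903
Total tax = $4,559.197609
Effective rate = $4,559.197609 ÷ $575,300 = 0.79% of market value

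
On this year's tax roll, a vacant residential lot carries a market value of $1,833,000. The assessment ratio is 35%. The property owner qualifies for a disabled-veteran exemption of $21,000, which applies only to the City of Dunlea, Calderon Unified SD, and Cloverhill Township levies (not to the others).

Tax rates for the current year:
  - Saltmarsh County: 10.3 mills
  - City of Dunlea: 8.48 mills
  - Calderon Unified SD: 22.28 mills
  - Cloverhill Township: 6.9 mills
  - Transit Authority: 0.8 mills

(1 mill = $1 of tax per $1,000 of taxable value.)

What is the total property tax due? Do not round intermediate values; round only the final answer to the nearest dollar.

Assessed value = $1,833,000 × 0.35 = $641,550
Saltmarsh County: $641,550 × 0.0103 = $6,607.965
City of Dunlea: ($641,550 − $21,000) × 0.00848 = $620,550 × 0.00848 = $5,262.264
Calderon Unified SD: ($641,550 − $21,000) × 0.02228 = $620,550 × 0.02228 = $13,825.854
Cloverhill Township: ($641,550 − $21,000) × 0.0069 = $620,550 × 0.0069 = $4,281.795
Transit Authority: $641,550 × 0.0008 = $513.24
Total = $30,491.118

$30,491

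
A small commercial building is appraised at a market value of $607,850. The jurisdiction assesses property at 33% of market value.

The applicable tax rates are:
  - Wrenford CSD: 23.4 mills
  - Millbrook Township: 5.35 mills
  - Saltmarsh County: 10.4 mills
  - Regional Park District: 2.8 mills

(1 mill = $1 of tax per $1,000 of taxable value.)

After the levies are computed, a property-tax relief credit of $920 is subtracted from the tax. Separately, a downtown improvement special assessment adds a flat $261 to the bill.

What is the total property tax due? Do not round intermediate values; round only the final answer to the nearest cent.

Assessed value = $607,850 × 0.33 = $200,590.5
Wrenford CSD: $200,590.5 × 0.0234 = $4,693.8177
Millbrook Township: $200,590.5 × 0.00535 = $1,073.159175
Saltmarsh County: $200,590.5 × 0.0104 = $2,086.1412
Regional Park District: $200,590.5 × 0.0028 = $561.6534
Levies subtotal = $8,414.771475
After credit = $8,414.771475 − $920 = $7,494.771475
Total = $7,494.771475 + $261 = $7,755.771475

$7,755.77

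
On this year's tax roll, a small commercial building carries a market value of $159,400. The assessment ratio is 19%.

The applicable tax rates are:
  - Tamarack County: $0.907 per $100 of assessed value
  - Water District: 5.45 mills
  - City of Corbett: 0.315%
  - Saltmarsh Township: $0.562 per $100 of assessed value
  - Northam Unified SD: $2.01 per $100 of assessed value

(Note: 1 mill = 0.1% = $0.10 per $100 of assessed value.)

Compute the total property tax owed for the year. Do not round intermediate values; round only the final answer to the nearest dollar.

$1,314

Assessed value = $159,400 × 0.19 = $30,286
Tamarack County: $30,286 × 0.00907 = $274.69402
Water District: $30,286 × 0.00545 = $165.0587
City of Corbett: $30,286 × 0.00315 = $95.4009
Saltmarsh Township: $30,286 × 0.00562 = $170.20732
Northam Unified SD: $30,286 × 0.0201 = $608.7486
Total = $1,314.10954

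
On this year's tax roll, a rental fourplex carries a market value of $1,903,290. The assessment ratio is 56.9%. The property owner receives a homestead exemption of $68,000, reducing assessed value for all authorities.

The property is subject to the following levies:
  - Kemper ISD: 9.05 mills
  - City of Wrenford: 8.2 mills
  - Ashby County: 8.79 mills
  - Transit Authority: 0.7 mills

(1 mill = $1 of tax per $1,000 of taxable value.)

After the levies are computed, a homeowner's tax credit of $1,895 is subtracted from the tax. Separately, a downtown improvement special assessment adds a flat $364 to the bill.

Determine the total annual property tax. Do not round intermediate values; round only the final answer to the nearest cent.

Assessed value = $1,903,290 × 0.569 = $1,082,972.01
Taxable value = $1,082,972.01 − $68,000 = $1,014,972.01
Kemper ISD: $1,014,972.01 × 0.00905 = $9,185.4966905
City of Wrenford: $1,014,972.01 × 0.0082 = $8,322.770482
Ashby County: $1,014,972.01 × 0.00879 = $8,921.6039679
Transit Authority: $1,014,972.01 × 0.0007 = $710.480407
Levies subtotal = $27,140.3515474
After credit = $27,140.3515474 − $1,895 = $25,245.3515474
Total = $25,245.3515474 + $364 = $25,609.3515474

$25,609.35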